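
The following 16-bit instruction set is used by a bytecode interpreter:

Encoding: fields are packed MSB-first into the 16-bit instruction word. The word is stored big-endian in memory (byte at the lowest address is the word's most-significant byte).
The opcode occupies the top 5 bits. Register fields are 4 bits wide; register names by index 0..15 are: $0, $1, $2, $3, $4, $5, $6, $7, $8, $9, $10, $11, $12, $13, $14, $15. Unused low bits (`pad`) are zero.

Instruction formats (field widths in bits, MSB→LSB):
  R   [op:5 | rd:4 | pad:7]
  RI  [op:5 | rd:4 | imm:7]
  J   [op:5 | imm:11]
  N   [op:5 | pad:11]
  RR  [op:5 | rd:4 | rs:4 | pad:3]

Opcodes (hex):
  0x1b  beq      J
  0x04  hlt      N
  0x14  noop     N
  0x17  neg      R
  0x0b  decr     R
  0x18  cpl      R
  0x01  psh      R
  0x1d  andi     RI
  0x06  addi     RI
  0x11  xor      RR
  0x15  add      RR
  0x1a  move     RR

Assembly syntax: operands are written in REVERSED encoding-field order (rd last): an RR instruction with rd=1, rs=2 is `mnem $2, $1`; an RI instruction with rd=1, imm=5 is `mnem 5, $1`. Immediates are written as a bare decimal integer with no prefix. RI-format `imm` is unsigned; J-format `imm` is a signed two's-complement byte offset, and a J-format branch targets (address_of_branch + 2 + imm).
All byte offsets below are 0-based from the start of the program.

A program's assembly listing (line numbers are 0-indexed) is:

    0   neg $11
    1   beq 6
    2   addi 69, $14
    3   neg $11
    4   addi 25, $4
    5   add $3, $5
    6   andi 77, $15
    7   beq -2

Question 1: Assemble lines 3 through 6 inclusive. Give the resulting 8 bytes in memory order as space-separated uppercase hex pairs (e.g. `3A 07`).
BD 80 32 19 AA 98 EF CD

L3: neg op=0x17:5|rd=11:4|pad=0:7 ⇒ 0xbd80 ⇒ big bd 80
L4: addi op=0x6:5|rd=4:4|imm=25:7 ⇒ 0x3219 ⇒ big 32 19
L5: add op=0x15:5|rd=5:4|rs=3:4|pad=0:3 ⇒ 0xaa98 ⇒ big aa 98
L6: andi op=0x1d:5|rd=15:4|imm=77:7 ⇒ 0xefcd ⇒ big ef cd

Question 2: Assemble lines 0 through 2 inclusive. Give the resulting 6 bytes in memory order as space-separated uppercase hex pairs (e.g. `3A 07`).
0. neg fields op=0x17:5|rd=11:4|pad=0:7 → word bd80h → bd 80
1. beq fields op=0x1b:5|imm=6:11 → word d806h → d8 06
2. addi fields op=0x6:5|rd=14:4|imm=69:7 → word 3745h → 37 45

BD 80 D8 06 37 45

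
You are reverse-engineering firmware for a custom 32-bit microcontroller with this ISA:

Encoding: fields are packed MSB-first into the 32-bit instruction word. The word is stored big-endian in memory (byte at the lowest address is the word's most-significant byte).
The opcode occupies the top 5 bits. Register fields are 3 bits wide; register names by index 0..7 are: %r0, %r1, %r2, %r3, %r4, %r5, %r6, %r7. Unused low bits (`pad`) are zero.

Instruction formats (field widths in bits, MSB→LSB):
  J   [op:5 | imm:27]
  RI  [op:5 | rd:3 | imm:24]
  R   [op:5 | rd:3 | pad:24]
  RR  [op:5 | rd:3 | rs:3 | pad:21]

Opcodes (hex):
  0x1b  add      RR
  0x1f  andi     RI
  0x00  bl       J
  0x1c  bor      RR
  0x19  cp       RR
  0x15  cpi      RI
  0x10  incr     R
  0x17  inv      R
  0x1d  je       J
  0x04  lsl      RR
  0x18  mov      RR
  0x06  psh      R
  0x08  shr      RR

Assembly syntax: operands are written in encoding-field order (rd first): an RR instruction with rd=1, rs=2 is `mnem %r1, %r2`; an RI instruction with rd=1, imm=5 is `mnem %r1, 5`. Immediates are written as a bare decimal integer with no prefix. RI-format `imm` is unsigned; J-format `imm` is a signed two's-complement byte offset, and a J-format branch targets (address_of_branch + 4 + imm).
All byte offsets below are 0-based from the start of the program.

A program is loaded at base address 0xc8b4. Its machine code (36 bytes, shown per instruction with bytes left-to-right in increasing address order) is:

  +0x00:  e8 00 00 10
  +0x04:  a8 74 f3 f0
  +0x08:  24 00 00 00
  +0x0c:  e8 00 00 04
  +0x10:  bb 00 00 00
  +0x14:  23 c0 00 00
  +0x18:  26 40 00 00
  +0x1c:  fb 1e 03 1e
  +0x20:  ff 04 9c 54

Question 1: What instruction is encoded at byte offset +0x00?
je 16

[00] e8 00 00 10 → 0xe8000010
  op=0xe8000010>>27=0x1d ⇒ je (J)
  imm@[26:0]=0x10 ⇒ 16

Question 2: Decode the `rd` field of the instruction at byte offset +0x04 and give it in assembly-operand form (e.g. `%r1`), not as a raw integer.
off 0x04: read a8 74 f3 f0 as big → 0xa874f3f0
  opcode bits[31:27]=0x15: cpi/RI
  [26:24] rd=0 = %r0
  [23:0] imm=7664624 = 7664624

%r0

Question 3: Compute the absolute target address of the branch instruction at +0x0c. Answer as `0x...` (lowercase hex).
0xc8c8

@+0c  big-endian(e8 00 00 04) = 0xe8000004
  opcode bits[31:27]=0x1d: je/J
  [26:0] imm=4 = 4
  target = base 0xc8b4 + off 0x0c + 4 + imm 4 = 0xc8c8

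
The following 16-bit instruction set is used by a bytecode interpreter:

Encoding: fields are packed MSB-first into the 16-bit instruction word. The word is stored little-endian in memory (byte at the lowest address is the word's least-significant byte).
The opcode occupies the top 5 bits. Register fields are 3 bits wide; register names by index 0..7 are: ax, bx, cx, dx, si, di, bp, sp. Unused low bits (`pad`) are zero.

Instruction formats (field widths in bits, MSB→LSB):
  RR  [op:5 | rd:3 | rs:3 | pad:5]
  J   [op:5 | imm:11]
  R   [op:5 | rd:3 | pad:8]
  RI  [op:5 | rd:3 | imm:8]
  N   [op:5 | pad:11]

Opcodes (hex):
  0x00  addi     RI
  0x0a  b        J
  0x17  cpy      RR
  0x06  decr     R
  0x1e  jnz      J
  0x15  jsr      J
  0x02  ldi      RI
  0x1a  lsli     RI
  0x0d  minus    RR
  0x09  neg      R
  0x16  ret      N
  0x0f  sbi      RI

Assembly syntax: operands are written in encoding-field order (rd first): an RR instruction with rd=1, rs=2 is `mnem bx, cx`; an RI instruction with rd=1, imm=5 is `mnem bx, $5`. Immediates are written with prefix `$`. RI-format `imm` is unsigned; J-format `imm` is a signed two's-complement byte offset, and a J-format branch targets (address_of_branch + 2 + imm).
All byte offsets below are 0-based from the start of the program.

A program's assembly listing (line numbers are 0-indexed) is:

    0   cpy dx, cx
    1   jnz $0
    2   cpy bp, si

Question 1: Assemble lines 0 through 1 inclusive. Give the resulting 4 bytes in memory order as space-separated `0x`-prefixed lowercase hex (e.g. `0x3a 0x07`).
0. cpy fields op=0x17:5|rd=3:3|rs=2:3|pad=0:5 → word bb40h → 40 bb
1. jnz fields op=0x1e:5|imm=0:11 → word f000h → 00 f0

0x40 0xbb 0x00 0xf0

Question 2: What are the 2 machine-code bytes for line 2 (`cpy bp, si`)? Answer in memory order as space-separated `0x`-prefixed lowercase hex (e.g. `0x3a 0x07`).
0x80 0xbe

line 2 (cpy): pack op=0x17:5|rd=6:3|rs=4:3|pad=0:5 = 0xbe80; little→ 80 be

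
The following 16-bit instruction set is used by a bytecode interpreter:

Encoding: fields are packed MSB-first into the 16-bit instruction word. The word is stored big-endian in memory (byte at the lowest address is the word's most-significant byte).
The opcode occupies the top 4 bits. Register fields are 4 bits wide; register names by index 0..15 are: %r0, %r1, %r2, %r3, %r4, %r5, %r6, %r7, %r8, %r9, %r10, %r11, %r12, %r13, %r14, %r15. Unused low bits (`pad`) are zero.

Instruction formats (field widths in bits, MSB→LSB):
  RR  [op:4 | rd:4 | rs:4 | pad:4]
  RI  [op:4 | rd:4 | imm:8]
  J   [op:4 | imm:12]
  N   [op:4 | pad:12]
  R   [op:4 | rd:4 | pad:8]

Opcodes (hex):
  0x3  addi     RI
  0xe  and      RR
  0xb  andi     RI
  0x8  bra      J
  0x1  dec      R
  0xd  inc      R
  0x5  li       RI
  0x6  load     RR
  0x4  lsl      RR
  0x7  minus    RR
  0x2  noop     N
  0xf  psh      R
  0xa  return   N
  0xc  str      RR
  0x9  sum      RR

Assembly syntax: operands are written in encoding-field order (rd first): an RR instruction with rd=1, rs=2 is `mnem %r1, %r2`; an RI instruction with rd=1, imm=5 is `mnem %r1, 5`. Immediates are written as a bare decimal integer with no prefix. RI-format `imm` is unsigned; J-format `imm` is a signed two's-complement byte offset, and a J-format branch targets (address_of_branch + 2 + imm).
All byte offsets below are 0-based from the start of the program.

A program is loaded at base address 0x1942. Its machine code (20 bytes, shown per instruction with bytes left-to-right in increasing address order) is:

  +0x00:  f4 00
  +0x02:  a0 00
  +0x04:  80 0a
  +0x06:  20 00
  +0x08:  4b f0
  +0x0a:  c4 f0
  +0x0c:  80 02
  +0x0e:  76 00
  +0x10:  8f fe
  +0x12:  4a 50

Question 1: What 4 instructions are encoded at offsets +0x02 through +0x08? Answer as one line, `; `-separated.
off 0x02: read a0 00 as big → 0xa000
  opcode bits[15:12]=0xa: return/N
off 0x04: read 80 0a as big → 0x800a
  opcode bits[15:12]=0x8: bra/J
  [11:0] imm=10 = 10
off 0x06: read 20 00 as big → 0x2000
  opcode bits[15:12]=0x2: noop/N
off 0x08: read 4b f0 as big → 0x4bf0
  opcode bits[15:12]=0x4: lsl/RR
  [11:8] rd=11 = %r11
  [7:4] rs=15 = %r15

return; bra 10; noop; lsl %r11, %r15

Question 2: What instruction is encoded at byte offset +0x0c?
bra 2

[0c] 80 02 → 0x8002
  op=0x8002>>12=0x8 ⇒ bra (J)
  imm@[11:0]=0x2 ⇒ 2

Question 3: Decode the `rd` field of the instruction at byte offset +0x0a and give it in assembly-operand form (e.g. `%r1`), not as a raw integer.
[0a] c4 f0 → 0xc4f0
  opcode bits[15:12]=0xc: str/RR
  [11:8] rd=4 = %r4
  [7:4] rs=15 = %r15

%r4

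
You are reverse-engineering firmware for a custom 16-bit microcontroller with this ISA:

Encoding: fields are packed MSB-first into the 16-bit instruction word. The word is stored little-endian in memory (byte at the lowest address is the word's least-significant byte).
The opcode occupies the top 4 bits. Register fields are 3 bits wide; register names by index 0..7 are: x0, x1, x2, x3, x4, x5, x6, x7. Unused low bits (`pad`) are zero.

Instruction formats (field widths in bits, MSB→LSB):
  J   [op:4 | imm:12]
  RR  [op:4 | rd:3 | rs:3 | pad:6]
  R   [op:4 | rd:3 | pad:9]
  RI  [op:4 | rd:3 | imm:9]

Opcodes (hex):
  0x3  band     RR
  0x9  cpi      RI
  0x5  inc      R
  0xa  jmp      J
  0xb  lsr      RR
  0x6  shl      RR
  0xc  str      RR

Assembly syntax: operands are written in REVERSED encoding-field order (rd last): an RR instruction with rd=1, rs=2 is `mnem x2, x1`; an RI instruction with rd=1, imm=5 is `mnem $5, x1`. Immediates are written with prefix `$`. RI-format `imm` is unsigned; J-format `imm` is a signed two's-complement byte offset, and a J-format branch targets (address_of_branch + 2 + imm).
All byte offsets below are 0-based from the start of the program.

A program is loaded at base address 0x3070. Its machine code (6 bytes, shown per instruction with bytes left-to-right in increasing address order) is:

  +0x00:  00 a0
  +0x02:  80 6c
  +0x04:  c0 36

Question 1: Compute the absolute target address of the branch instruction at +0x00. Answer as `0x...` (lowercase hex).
@+00  little-endian(00 a0) = 0xa000
  top 4b → 0xa → jmp [J]
  imm: (w>>0)&0xfff=0x0 → $0
  target = base 0x3070 + off 0x00 + 2 + imm 0 = 0x3072

0x3072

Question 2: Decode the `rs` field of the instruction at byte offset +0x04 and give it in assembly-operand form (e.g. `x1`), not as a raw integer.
x3

[04] c0 36 → 0x36c0
  opcode bits[15:12]=0x3: band/RR
  rd@[11:9]=0x3 ⇒ x3
  rs@[8:6]=0x3 ⇒ x3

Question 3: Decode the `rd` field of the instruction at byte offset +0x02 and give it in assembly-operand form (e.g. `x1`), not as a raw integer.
[02] 80 6c → 0x6c80
  op=0x6c80>>12=0x6 ⇒ shl (RR)
  rd@[11:9]=0x6 ⇒ x6
  rs@[8:6]=0x2 ⇒ x2

x6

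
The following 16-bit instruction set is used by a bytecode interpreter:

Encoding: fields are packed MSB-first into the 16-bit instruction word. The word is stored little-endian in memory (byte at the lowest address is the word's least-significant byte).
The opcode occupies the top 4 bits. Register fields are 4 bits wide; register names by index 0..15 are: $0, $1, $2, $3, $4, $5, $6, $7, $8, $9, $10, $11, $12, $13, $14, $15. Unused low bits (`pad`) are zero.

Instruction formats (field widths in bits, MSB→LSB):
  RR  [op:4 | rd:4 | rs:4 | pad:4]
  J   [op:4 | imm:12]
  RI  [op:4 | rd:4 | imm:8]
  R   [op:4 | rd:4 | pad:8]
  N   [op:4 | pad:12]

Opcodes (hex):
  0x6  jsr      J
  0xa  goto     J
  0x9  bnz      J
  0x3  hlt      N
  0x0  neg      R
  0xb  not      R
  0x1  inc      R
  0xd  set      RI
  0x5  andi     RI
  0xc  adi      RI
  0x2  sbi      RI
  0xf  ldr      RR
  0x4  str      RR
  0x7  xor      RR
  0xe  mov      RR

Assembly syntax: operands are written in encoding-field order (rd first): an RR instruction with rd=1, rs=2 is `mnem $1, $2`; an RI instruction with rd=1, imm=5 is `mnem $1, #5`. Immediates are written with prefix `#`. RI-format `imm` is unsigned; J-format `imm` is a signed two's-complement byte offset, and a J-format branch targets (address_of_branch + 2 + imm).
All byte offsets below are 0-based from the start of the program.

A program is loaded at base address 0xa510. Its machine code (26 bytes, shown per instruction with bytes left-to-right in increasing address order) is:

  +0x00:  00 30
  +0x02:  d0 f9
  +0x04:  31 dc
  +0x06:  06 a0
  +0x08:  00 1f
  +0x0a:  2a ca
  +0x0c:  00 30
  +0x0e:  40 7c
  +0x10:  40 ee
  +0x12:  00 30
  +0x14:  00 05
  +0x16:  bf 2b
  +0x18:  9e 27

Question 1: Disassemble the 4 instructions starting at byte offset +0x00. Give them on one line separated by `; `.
hlt; ldr $9, $13; set $12, #49; goto #6

off 0x00: read 00 30 as little → 0x3000
  top 4b → 0x3 → hlt [N]
off 0x02: read d0 f9 as little → 0xf9d0
  top 4b → 0xf → ldr [RR]
  rd@[11:8]=0x9 ⇒ $9
  rs@[7:4]=0xd ⇒ $13
off 0x04: read 31 dc as little → 0xdc31
  top 4b → 0xd → set [RI]
  rd@[11:8]=0xc ⇒ $12
  imm@[7:0]=0x31 ⇒ #49
off 0x06: read 06 a0 as little → 0xa006
  top 4b → 0xa → goto [J]
  imm@[11:0]=0x6 ⇒ #6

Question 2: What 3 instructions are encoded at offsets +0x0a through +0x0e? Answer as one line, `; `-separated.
adi $10, #42; hlt; xor $12, $4

+0x0a: 2a ca ⇒ word 0xca2a (little)
  top 4b → 0xc → adi [RI]
  [11:8] rd=10 = $10
  [7:0] imm=42 = #42
+0x0c: 00 30 ⇒ word 0x3000 (little)
  top 4b → 0x3 → hlt [N]
+0x0e: 40 7c ⇒ word 0x7c40 (little)
  top 4b → 0x7 → xor [RR]
  [11:8] rd=12 = $12
  [7:4] rs=4 = $4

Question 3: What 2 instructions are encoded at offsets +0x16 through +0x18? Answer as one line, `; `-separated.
sbi $11, #191; sbi $7, #158

off 0x16: read bf 2b as little → 0x2bbf
  op=0x2bbf>>12=0x2 ⇒ sbi (RI)
  [11:8] rd=11 = $11
  [7:0] imm=191 = #191
off 0x18: read 9e 27 as little → 0x279e
  op=0x279e>>12=0x2 ⇒ sbi (RI)
  [11:8] rd=7 = $7
  [7:0] imm=158 = #158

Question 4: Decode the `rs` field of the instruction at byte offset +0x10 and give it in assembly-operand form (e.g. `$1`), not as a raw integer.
$4

+0x10: 40 ee ⇒ word 0xee40 (little)
  opcode bits[15:12]=0xe: mov/RR
  [11:8] rd=14 = $14
  [7:4] rs=4 = $4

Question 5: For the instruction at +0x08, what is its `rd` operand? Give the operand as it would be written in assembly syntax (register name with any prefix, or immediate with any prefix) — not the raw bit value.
[08] 00 1f → 0x1f00
  op=0x1f00>>12=0x1 ⇒ inc (R)
  rd@[11:8]=0xf ⇒ $15

$15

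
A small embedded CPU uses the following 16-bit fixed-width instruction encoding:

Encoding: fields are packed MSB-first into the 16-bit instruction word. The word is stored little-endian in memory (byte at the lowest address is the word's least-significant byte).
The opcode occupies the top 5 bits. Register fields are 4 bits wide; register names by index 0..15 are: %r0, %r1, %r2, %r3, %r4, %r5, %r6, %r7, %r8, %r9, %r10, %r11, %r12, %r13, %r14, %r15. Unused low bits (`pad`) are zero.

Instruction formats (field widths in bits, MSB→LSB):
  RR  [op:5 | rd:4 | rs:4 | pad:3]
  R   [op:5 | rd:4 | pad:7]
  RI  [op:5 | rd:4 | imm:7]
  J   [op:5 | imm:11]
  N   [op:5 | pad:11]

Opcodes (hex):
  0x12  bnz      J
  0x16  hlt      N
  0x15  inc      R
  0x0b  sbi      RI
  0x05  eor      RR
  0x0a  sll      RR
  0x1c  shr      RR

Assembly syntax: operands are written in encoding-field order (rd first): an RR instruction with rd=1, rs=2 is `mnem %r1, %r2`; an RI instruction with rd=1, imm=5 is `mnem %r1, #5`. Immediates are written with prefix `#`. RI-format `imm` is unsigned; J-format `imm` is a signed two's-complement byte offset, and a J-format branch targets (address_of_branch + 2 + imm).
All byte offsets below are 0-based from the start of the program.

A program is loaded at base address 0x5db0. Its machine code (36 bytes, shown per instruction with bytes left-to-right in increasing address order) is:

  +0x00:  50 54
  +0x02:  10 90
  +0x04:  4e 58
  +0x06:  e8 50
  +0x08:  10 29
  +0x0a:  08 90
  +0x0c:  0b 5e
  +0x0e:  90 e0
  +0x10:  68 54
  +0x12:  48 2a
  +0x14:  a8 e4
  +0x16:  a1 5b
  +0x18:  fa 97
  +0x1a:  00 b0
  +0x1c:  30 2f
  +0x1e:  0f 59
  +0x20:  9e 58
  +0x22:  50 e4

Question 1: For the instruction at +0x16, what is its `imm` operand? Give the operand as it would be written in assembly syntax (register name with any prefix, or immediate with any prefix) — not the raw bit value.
#33

[16] a1 5b → 0x5ba1
  top 5b → 0xb → sbi [RI]
  [10:7] rd=7 = %r7
  [6:0] imm=33 = #33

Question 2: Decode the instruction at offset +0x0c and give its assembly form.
sbi %r12, #11

@+0c  little-endian(0b 5e) = 0x5e0b
  op=0x5e0b>>11=0xb ⇒ sbi (RI)
  rd@[10:7]=0xc ⇒ %r12
  imm@[6:0]=0xb ⇒ #11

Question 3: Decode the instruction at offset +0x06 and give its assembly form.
+0x06: e8 50 ⇒ word 0x50e8 (little)
  opcode bits[15:11]=0xa: sll/RR
  rd: (w>>7)&0xf=0x1 → %r1
  rs: (w>>3)&0xf=0xd → %r13

sll %r1, %r13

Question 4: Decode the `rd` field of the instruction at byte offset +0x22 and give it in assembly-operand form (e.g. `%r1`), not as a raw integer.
+0x22: 50 e4 ⇒ word 0xe450 (little)
  top 5b → 0x1c → shr [RR]
  rd: (w>>7)&0xf=0x8 → %r8
  rs: (w>>3)&0xf=0xa → %r10

%r8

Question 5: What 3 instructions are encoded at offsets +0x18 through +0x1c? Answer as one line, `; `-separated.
off 0x18: read fa 97 as little → 0x97fa
  top 5b → 0x12 → bnz [J]
  [10:0] imm=2042 (s11→-6) = #-6
off 0x1a: read 00 b0 as little → 0xb000
  top 5b → 0x16 → hlt [N]
off 0x1c: read 30 2f as little → 0x2f30
  top 5b → 0x5 → eor [RR]
  [10:7] rd=14 = %r14
  [6:3] rs=6 = %r6

bnz #-6; hlt; eor %r14, %r6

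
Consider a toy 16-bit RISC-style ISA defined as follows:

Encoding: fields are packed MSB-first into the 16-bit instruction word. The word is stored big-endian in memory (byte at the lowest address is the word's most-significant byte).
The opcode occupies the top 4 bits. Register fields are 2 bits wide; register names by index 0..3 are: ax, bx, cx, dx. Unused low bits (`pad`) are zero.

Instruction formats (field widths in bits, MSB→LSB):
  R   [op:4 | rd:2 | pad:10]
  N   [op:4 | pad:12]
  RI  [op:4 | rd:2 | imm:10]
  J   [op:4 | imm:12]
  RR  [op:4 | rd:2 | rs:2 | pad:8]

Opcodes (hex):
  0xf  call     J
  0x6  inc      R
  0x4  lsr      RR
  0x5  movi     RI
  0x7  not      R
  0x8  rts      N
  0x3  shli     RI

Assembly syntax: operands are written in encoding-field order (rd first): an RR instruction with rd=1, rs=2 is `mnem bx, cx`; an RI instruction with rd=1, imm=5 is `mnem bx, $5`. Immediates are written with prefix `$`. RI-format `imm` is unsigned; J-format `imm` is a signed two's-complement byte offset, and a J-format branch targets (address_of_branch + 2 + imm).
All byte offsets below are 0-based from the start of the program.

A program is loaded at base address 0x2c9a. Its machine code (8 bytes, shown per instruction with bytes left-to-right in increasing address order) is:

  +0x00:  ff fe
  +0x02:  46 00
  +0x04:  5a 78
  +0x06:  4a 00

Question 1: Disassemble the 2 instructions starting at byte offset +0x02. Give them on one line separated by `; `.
[02] 46 00 → 0x4600
  top 4b → 0x4 → lsr [RR]
  rd@[11:10]=0x1 ⇒ bx
  rs@[9:8]=0x2 ⇒ cx
[04] 5a 78 → 0x5a78
  top 4b → 0x5 → movi [RI]
  rd@[11:10]=0x2 ⇒ cx
  imm@[9:0]=0x278 ⇒ $632

lsr bx, cx; movi cx, $632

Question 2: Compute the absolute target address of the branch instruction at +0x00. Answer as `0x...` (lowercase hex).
+0x00: ff fe ⇒ word 0xfffe (big)
  opcode bits[15:12]=0xf: call/J
  imm@[11:0]=0xffe (s12→-2) ⇒ $-2
  target = base 0x2c9a + off 0x00 + 2 + imm -2 = 0x2c9a

0x2c9a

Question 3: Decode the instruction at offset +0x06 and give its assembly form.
lsr cx, cx

[06] 4a 00 → 0x4a00
  top 4b → 0x4 → lsr [RR]
  rd: (w>>10)&0x3=0x2 → cx
  rs: (w>>8)&0x3=0x2 → cx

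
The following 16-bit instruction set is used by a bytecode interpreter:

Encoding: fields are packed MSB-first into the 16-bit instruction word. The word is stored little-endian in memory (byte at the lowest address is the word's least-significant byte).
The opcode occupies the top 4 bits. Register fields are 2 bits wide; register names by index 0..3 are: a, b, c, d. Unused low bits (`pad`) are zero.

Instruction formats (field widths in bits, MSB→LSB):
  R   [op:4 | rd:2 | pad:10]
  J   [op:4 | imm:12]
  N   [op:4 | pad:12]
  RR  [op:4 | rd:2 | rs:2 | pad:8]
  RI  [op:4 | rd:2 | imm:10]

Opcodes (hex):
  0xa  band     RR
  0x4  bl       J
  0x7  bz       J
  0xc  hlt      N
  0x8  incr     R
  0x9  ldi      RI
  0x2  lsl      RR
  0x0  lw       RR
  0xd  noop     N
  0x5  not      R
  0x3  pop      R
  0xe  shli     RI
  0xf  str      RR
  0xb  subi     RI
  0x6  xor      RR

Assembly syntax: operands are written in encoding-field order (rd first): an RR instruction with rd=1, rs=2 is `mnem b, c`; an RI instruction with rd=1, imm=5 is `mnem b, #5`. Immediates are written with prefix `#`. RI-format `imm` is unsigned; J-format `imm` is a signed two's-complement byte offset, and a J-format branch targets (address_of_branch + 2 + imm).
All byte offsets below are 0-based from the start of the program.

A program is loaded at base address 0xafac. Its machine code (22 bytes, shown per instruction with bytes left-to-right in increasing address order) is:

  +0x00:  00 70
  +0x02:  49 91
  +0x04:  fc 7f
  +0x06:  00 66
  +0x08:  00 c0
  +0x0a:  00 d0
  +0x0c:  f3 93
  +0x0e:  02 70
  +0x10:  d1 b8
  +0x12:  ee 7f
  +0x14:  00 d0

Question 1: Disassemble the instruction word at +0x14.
[14] 00 d0 → 0xd000
  op=0xd000>>12=0xd ⇒ noop (N)

noop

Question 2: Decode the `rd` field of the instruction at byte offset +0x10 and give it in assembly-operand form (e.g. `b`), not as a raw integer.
c

+0x10: d1 b8 ⇒ word 0xb8d1 (little)
  top 4b → 0xb → subi [RI]
  rd: (w>>10)&0x3=0x2 → c
  imm: (w>>0)&0x3ff=0xd1 → #209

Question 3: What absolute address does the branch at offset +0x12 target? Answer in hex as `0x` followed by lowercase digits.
@+12  little-endian(ee 7f) = 0x7fee
  opcode bits[15:12]=0x7: bz/J
  [11:0] imm=4078 (s12→-18) = #-18
  target = base 0xafac + off 0x12 + 2 + imm -18 = 0xafae

0xafae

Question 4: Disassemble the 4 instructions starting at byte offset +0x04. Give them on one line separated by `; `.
bz #-4; xor b, c; hlt; noop

[04] fc 7f → 0x7ffc
  opcode bits[15:12]=0x7: bz/J
  imm: (w>>0)&0xfff=0xffc (s12→-4) → #-4
[06] 00 66 → 0x6600
  opcode bits[15:12]=0x6: xor/RR
  rd: (w>>10)&0x3=0x1 → b
  rs: (w>>8)&0x3=0x2 → c
[08] 00 c0 → 0xc000
  opcode bits[15:12]=0xc: hlt/N
[0a] 00 d0 → 0xd000
  opcode bits[15:12]=0xd: noop/N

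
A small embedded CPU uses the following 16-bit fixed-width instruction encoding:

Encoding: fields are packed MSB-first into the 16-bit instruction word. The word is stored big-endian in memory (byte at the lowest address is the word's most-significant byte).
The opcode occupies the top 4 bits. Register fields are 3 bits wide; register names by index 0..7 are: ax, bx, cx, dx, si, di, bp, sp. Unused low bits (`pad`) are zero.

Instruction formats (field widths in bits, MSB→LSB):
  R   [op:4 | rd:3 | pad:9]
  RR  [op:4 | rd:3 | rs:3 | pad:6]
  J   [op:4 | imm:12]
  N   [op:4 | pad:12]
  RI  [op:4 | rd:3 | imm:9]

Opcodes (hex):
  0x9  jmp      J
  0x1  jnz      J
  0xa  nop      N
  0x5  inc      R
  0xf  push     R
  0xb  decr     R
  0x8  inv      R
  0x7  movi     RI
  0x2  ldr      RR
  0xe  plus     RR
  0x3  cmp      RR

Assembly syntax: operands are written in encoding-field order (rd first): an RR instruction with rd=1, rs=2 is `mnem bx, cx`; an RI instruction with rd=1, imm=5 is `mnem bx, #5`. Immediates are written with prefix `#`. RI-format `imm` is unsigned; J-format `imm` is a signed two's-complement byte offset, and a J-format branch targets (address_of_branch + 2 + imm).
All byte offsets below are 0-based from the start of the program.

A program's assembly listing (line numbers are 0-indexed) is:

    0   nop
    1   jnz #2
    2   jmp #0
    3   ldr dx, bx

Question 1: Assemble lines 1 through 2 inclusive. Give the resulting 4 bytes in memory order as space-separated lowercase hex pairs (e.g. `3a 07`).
1. jnz fields op=0x1:4|imm=2:12 → word 1002h → 10 02
2. jmp fields op=0x9:4|imm=0:12 → word 9000h → 90 00

10 02 90 00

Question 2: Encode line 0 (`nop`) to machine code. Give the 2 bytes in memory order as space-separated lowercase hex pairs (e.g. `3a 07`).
a0 00

0. nop fields op=0xa:4|pad=0:12 → word a000h → a0 00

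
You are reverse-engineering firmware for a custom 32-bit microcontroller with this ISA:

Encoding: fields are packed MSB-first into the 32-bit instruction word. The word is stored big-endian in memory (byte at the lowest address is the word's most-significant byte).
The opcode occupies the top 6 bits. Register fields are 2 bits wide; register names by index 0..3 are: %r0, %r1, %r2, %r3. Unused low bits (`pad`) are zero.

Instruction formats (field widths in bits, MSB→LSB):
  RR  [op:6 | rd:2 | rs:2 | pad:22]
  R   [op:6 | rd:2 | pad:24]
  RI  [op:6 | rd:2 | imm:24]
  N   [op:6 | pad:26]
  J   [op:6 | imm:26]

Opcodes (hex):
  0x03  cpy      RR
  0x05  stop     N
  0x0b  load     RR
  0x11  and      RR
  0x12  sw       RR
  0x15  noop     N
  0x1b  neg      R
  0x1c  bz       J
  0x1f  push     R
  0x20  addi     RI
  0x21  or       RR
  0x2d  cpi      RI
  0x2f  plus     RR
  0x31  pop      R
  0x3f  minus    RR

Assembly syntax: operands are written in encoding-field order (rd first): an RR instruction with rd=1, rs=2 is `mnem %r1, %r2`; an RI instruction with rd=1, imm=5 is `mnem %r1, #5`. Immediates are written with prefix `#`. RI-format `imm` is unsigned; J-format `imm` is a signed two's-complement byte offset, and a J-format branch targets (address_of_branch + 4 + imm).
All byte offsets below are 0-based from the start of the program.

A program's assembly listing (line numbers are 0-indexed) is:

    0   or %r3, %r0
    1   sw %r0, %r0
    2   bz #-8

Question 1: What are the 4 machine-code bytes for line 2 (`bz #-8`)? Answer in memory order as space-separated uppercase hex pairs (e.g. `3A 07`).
L2: bz op=0x1c:6|imm=-8:26 ⇒ 0x73fffff8 ⇒ big 73 ff ff f8

73 FF FF F8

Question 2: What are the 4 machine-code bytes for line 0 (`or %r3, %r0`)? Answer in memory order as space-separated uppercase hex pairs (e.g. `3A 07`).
87 00 00 00

0. or fields op=0x21:6|rd=3:2|rs=0:2|pad=0:22 → word 87000000h → 87 00 00 00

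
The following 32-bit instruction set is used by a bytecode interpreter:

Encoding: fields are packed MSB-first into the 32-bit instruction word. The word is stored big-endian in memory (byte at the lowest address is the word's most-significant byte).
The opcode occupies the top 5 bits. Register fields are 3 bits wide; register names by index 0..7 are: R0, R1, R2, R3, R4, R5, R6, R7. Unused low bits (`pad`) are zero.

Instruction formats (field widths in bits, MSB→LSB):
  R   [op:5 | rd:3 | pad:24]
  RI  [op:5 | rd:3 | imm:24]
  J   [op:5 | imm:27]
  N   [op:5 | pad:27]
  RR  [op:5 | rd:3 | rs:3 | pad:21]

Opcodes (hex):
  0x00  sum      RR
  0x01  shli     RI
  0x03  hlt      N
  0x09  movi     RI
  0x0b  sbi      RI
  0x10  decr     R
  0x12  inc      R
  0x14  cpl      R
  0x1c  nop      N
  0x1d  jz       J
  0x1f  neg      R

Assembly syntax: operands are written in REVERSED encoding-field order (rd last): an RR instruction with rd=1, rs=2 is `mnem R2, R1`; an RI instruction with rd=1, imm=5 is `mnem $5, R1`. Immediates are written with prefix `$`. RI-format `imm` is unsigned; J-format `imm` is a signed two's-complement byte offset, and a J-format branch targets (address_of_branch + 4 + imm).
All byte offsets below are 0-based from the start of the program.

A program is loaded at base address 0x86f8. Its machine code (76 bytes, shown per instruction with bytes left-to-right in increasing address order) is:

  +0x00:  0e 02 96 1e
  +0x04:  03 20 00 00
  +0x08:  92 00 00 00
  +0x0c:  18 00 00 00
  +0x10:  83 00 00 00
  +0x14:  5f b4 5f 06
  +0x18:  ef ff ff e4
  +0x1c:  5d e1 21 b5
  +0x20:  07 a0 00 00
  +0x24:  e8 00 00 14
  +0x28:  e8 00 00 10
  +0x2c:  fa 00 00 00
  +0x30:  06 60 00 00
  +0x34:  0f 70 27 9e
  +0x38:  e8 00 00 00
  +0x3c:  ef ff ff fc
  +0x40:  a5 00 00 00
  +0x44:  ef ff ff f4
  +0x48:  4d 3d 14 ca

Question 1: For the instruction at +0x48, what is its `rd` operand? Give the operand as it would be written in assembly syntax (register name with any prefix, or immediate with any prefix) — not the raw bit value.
R5

[48] 4d 3d 14 ca → 0x4d3d14ca
  opcode bits[31:27]=0x9: movi/RI
  [26:24] rd=5 = R5
  [23:0] imm=4003018 = $4003018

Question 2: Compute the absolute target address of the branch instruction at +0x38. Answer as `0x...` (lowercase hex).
+0x38: e8 00 00 00 ⇒ word 0xe8000000 (big)
  op=0xe8000000>>27=0x1d ⇒ jz (J)
  [26:0] imm=0 = $0
  target = base 0x86f8 + off 0x38 + 4 + imm 0 = 0x8734

0x8734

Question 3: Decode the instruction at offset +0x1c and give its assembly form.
sbi $14754229, R5

off 0x1c: read 5d e1 21 b5 as big → 0x5de121b5
  opcode bits[31:27]=0xb: sbi/RI
  rd: (w>>24)&0x7=0x5 → R5
  imm: (w>>0)&0xffffff=0xe121b5 → $14754229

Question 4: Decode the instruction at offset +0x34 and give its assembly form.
shli $7350174, R7

@+34  big-endian(0f 70 27 9e) = 0x0f70279e
  opcode bits[31:27]=0x1: shli/RI
  [26:24] rd=7 = R7
  [23:0] imm=7350174 = $7350174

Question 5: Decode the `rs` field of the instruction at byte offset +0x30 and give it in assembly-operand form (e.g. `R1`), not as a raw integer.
+0x30: 06 60 00 00 ⇒ word 0x06600000 (big)
  top 5b → 0x0 → sum [RR]
  rd: (w>>24)&0x7=0x6 → R6
  rs: (w>>21)&0x7=0x3 → R3

R3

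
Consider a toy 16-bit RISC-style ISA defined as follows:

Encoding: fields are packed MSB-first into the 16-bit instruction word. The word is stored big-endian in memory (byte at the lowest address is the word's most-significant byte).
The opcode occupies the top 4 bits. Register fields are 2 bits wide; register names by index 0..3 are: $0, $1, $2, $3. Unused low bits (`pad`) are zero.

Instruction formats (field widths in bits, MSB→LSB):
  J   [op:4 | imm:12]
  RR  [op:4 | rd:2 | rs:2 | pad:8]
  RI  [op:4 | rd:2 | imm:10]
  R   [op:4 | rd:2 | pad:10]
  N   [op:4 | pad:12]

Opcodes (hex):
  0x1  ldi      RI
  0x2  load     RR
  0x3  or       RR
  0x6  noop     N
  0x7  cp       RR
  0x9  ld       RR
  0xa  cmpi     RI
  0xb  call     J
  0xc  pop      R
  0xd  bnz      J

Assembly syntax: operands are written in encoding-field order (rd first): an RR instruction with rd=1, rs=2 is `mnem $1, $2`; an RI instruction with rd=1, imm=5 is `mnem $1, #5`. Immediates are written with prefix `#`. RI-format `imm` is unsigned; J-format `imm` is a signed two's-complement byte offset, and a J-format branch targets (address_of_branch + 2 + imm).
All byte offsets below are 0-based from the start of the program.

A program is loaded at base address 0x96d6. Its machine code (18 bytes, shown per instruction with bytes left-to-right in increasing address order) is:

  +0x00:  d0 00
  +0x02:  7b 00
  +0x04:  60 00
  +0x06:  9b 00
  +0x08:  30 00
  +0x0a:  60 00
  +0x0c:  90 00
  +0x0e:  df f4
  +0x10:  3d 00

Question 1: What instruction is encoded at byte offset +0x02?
cp $2, $3

[02] 7b 00 → 0x7b00
  top 4b → 0x7 → cp [RR]
  rd: (w>>10)&0x3=0x2 → $2
  rs: (w>>8)&0x3=0x3 → $3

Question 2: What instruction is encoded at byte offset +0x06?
off 0x06: read 9b 00 as big → 0x9b00
  op=0x9b00>>12=0x9 ⇒ ld (RR)
  rd: (w>>10)&0x3=0x2 → $2
  rs: (w>>8)&0x3=0x3 → $3

ld $2, $3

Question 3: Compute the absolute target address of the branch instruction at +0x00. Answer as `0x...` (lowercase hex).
0x96d8

@+00  big-endian(d0 00) = 0xd000
  opcode bits[15:12]=0xd: bnz/J
  imm@[11:0]=0x0 ⇒ #0
  target = base 0x96d6 + off 0x00 + 2 + imm 0 = 0x96d8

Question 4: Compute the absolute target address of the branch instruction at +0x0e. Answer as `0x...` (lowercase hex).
0x96da

off 0x0e: read df f4 as big → 0xdff4
  opcode bits[15:12]=0xd: bnz/J
  imm: (w>>0)&0xfff=0xff4 (s12→-12) → #-12
  target = base 0x96d6 + off 0x0e + 2 + imm -12 = 0x96da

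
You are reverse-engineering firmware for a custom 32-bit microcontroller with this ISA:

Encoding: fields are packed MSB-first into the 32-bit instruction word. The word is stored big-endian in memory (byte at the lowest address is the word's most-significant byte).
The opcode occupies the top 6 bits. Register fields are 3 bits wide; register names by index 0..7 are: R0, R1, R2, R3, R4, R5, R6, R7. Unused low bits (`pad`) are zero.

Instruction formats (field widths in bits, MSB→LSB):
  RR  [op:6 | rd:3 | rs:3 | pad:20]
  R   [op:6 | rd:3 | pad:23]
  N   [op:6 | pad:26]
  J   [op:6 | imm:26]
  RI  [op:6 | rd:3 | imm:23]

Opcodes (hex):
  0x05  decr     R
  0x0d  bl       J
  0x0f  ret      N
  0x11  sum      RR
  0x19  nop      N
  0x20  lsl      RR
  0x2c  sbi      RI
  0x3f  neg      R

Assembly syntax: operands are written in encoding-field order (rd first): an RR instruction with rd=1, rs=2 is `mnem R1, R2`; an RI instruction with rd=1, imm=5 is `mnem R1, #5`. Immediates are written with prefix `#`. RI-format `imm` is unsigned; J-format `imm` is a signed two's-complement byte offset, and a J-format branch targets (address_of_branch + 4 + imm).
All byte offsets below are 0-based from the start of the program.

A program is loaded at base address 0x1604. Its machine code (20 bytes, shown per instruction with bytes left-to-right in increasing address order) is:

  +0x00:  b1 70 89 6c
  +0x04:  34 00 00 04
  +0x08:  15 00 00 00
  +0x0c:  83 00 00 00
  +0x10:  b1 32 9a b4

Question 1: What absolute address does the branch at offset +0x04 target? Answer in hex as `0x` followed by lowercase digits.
0x1610

off 0x04: read 34 00 00 04 as big → 0x34000004
  top 6b → 0xd → bl [J]
  imm@[25:0]=0x4 ⇒ #4
  target = base 0x1604 + off 0x04 + 4 + imm 4 = 0x1610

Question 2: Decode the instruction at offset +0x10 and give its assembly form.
+0x10: b1 32 9a b4 ⇒ word 0xb1329ab4 (big)
  opcode bits[31:26]=0x2c: sbi/RI
  rd@[25:23]=0x2 ⇒ R2
  imm@[22:0]=0x329ab4 ⇒ #3316404

sbi R2, #3316404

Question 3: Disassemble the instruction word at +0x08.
off 0x08: read 15 00 00 00 as big → 0x15000000
  opcode bits[31:26]=0x5: decr/R
  rd@[25:23]=0x2 ⇒ R2

decr R2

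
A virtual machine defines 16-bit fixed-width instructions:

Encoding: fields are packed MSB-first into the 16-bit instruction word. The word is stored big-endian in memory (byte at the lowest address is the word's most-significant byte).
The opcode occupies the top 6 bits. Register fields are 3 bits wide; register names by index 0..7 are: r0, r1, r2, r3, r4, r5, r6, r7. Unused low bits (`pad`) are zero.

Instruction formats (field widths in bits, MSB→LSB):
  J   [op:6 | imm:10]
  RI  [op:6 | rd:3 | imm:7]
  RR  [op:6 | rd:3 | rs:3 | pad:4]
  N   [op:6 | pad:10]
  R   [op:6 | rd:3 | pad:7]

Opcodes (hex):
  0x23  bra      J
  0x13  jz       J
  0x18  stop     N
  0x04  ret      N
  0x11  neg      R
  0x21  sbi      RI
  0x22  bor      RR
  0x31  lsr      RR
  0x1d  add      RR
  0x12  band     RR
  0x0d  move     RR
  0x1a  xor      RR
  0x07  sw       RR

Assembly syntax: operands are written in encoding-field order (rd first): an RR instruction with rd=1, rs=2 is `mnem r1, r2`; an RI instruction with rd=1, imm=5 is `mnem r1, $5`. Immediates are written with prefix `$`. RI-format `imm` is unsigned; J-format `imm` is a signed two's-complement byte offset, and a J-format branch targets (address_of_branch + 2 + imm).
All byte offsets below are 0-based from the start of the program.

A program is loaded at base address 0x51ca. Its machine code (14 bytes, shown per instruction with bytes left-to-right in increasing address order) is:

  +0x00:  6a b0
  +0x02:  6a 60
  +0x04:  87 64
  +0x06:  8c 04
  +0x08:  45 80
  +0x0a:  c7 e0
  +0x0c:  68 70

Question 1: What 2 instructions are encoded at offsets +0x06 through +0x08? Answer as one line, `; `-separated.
off 0x06: read 8c 04 as big → 0x8c04
  top 6b → 0x23 → bra [J]
  [9:0] imm=4 = $4
off 0x08: read 45 80 as big → 0x4580
  top 6b → 0x11 → neg [R]
  [9:7] rd=3 = r3

bra $4; neg r3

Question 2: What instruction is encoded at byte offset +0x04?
sbi r6, $100

[04] 87 64 → 0x8764
  op=0x8764>>10=0x21 ⇒ sbi (RI)
  rd: (w>>7)&0x7=0x6 → r6
  imm: (w>>0)&0x7f=0x64 → $100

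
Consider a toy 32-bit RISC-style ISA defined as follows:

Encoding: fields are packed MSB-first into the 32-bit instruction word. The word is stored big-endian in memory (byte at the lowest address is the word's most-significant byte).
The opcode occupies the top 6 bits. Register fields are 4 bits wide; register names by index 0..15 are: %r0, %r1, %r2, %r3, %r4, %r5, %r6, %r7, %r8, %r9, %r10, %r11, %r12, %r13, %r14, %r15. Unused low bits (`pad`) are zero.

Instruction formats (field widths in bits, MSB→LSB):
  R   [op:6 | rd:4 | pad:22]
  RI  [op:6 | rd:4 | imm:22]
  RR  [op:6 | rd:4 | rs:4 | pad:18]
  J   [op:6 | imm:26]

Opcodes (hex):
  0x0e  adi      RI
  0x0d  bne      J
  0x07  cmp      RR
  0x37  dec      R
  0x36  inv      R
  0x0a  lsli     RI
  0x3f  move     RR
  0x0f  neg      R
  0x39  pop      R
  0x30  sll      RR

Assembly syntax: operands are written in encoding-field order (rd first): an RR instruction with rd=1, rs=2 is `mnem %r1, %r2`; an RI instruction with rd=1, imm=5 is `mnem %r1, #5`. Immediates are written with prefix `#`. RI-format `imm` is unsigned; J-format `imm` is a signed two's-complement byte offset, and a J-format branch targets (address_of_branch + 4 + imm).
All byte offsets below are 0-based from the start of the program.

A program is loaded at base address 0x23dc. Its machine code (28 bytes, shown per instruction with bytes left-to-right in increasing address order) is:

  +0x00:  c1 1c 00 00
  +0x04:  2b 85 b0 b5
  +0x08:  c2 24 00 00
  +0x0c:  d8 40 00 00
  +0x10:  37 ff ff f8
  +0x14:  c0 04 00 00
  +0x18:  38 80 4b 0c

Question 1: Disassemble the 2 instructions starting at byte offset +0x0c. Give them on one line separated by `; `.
@+0c  big-endian(d8 40 00 00) = 0xd8400000
  op=0xd8400000>>26=0x36 ⇒ inv (R)
  rd@[25:22]=0x1 ⇒ %r1
@+10  big-endian(37 ff ff f8) = 0x37fffff8
  op=0x37fffff8>>26=0xd ⇒ bne (J)
  imm@[25:0]=0x3fffff8 (s26→-8) ⇒ #-8

inv %r1; bne #-8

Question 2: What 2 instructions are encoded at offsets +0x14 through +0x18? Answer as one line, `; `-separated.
off 0x14: read c0 04 00 00 as big → 0xc0040000
  top 6b → 0x30 → sll [RR]
  rd: (w>>22)&0xf=0x0 → %r0
  rs: (w>>18)&0xf=0x1 → %r1
off 0x18: read 38 80 4b 0c as big → 0x38804b0c
  top 6b → 0xe → adi [RI]
  rd: (w>>22)&0xf=0x2 → %r2
  imm: (w>>0)&0x3fffff=0x4b0c → #19212

sll %r0, %r1; adi %r2, #19212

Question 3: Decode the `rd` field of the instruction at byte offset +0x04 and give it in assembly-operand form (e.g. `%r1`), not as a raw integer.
%r14

+0x04: 2b 85 b0 b5 ⇒ word 0x2b85b0b5 (big)
  opcode bits[31:26]=0xa: lsli/RI
  rd: (w>>22)&0xf=0xe → %r14
  imm: (w>>0)&0x3fffff=0x5b0b5 → #372917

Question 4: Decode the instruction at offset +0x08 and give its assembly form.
sll %r8, %r9

[08] c2 24 00 00 → 0xc2240000
  top 6b → 0x30 → sll [RR]
  [25:22] rd=8 = %r8
  [21:18] rs=9 = %r9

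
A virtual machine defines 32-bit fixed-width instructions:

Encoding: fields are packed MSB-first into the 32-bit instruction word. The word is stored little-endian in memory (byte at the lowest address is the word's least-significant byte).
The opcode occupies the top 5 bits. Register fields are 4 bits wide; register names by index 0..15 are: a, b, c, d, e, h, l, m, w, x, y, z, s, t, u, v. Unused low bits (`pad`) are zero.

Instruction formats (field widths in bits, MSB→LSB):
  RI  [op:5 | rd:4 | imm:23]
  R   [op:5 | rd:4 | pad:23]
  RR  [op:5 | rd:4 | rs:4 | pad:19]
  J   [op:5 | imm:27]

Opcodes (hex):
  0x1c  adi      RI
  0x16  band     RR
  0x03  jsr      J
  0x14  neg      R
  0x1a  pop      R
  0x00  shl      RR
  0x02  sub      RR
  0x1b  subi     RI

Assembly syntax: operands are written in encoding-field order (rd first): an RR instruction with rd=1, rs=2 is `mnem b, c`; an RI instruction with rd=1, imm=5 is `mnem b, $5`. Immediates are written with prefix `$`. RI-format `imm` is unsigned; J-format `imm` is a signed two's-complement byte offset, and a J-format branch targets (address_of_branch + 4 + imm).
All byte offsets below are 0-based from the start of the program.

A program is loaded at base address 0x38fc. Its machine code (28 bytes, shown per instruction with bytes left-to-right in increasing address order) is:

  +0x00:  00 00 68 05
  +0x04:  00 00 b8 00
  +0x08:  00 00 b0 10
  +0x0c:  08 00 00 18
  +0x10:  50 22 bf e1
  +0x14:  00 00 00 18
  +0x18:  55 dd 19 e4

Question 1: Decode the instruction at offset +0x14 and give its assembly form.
jsr $0

@+14  little-endian(00 00 00 18) = 0x18000000
  op=0x18000000>>27=0x3 ⇒ jsr (J)
  imm@[26:0]=0x0 ⇒ $0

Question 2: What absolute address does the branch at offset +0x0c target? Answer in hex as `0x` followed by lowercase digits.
+0x0c: 08 00 00 18 ⇒ word 0x18000008 (little)
  top 5b → 0x3 → jsr [J]
  imm@[26:0]=0x8 ⇒ $8
  target = base 0x38fc + off 0x0c + 4 + imm 8 = 0x3914

0x3914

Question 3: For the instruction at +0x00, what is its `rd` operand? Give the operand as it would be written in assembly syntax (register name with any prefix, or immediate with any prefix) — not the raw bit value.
@+00  little-endian(00 00 68 05) = 0x05680000
  top 5b → 0x0 → shl [RR]
  [26:23] rd=10 = y
  [22:19] rs=13 = t

y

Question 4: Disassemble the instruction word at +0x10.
adi d, $4137552

@+10  little-endian(50 22 bf e1) = 0xe1bf2250
  op=0xe1bf2250>>27=0x1c ⇒ adi (RI)
  rd: (w>>23)&0xf=0x3 → d
  imm: (w>>0)&0x7fffff=0x3f2250 → $4137552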